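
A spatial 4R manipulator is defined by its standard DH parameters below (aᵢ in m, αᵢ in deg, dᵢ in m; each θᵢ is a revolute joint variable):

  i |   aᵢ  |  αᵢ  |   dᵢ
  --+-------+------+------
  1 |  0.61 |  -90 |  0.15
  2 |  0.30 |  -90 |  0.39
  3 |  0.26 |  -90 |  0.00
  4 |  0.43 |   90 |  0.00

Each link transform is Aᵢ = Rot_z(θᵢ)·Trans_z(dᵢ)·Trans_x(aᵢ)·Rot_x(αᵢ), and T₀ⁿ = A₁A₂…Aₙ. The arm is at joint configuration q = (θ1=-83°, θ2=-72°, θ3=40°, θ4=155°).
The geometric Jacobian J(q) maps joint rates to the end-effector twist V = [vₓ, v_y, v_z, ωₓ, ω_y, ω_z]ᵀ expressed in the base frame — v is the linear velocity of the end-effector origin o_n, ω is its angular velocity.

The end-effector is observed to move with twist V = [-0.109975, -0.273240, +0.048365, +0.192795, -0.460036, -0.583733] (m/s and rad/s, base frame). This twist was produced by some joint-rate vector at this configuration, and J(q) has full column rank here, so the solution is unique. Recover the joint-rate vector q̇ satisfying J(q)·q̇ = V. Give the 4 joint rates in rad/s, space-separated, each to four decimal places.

o_n = [0.5307, -0.4378, 0.3970]
J₁: ẑ×o_n = [0.4378, 0.5307, -0.0000], ω = ẑ
J2: z=[0.9925, 0.1219, 0.0000] o=[0.0743, -0.6055, 0.1500] → [0.0301, -0.2451, 0.1108, 0.9925, 0.1219, 0.0000]
J3: z=[0.1159, -0.9440, -0.3090] o=[0.4727, -0.6499, 0.4353] → [0.1018, -0.0135, 0.0793, 0.1159, -0.9440, -0.3090]
J4: z=[-0.7845, 0.1038, -0.6113] o=[0.3144, -0.7314, 0.6247] → [0.1559, -0.3109, -0.2528, -0.7845, 0.1038, -0.6113]
q̇ = J⁺·V = [-0.3980, 0.1690, 0.5140, 0.0440]

-0.3980 0.1690 0.5140 0.0440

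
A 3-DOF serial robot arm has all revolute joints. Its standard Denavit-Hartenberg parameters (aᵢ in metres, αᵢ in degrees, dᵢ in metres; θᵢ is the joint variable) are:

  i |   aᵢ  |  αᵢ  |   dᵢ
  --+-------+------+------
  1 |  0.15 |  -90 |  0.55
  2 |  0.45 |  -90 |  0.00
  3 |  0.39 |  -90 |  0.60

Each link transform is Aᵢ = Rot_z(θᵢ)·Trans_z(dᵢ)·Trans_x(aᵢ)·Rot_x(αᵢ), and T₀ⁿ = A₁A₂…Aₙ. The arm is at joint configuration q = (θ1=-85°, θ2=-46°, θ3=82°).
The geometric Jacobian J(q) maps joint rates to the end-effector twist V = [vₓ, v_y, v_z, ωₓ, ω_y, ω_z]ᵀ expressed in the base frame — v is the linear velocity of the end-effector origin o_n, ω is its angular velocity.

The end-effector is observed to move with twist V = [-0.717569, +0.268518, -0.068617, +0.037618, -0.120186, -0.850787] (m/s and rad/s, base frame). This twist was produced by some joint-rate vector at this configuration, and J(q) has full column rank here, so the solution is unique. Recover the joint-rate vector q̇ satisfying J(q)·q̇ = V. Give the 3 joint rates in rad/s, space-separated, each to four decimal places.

o_n = [-0.3035, -0.9620, 0.4960]
J₁: ẑ×o_n = [0.9620, -0.3035, 0.0000], ω = ẑ
J2: z=[0.9962, 0.0872, 0.0000] o=[0.0131, -0.1494, 0.5500] → [-0.0047, 0.0538, -0.7819, 0.9962, 0.0872, 0.0000]
J3: z=[0.0627, -0.7166, -0.6947] o=[0.0403, -0.4608, 0.8737] → [-0.0775, 0.2625, -0.2778, 0.0627, -0.7166, -0.6947]
q̇ = J⁺·V = [-0.7320, 0.0270, 0.1710]

-0.7320 0.0270 0.1710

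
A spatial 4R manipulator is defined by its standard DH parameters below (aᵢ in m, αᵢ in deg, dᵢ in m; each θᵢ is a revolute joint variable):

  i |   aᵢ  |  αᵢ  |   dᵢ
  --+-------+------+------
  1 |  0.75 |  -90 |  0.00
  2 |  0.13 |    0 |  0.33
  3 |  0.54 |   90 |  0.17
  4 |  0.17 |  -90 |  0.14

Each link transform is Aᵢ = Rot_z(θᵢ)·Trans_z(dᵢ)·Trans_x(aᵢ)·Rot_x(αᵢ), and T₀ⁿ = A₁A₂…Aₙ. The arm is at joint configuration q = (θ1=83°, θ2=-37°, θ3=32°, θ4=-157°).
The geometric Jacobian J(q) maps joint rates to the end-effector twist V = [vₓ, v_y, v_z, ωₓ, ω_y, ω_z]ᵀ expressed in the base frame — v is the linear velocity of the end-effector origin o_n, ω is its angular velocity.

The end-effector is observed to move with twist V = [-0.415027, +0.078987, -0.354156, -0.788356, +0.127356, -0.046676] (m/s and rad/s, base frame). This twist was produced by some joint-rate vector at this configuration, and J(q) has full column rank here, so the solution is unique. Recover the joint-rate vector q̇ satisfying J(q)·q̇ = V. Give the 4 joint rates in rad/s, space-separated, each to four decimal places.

o_n = [-0.2812, 1.2674, 0.2511]
J₁: ẑ×o_n = [-1.2674, -0.2812, 0.0000], ω = ẑ
J2: z=[-0.9925, 0.1219, 0.0000] o=[0.0914, 0.7444, 0.0000] → [0.0306, 0.2493, -0.4737, -0.9925, 0.1219, 0.0000]
J3: z=[-0.9925, 0.1219, 0.0000] o=[-0.2235, 0.8877, 0.0782] → [0.0211, 0.1716, -0.3699, -0.9925, 0.1219, 0.0000]
J4: z=[-0.0106, -0.0865, 0.9962] o=[-0.3267, 1.4423, 0.1253] → [0.1634, 0.0466, 0.0058, -0.0106, -0.0865, 0.9962]
q̇ = J⁺·V = [0.3000, 0.5490, 0.2490, -0.3480]

0.3000 0.5490 0.2490 -0.3480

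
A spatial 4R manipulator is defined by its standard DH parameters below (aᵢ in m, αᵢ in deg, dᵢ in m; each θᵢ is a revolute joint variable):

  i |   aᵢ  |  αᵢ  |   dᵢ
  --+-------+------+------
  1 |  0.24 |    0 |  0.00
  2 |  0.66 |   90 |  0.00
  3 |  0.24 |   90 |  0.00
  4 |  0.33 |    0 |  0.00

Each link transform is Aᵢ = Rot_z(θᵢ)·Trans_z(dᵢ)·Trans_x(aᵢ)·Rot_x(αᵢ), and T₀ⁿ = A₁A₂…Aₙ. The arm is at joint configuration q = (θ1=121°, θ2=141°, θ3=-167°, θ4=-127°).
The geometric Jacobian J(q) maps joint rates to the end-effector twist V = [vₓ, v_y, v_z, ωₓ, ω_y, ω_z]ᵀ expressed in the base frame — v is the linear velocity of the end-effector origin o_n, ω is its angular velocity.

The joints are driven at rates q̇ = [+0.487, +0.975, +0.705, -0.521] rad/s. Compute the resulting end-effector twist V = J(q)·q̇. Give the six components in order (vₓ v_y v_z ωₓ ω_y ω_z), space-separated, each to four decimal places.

0.7286 0.0707 0.0024 -0.7145 -0.0179 0.9544

o_n = [0.0511, -0.4446, -0.0093]
J₁: ẑ×o_n = [0.4446, 0.0511, -0.0000], ω = ẑ
J2: z=[0.0000, 0.0000, 1.0000] o=[-0.1236, 0.2057, 0.0000] → [0.6503, 0.1747, -0.0000, 0.0000, 0.0000, 1.0000]
J3: z=[-0.9903, 0.1392, 0.0000] o=[-0.2155, -0.4479, 0.0000] → [-0.0013, -0.0092, -0.0403, -0.9903, 0.1392, 0.0000]
J4: z=[0.0313, 0.2228, 0.9744] o=[-0.1829, -0.2163, -0.0540] → [0.2324, 0.2267, -0.0593, 0.0313, 0.2228, 0.9744]
V = J·q̇ = [0.7286, 0.0707, 0.0024, -0.7145, -0.0179, 0.9544]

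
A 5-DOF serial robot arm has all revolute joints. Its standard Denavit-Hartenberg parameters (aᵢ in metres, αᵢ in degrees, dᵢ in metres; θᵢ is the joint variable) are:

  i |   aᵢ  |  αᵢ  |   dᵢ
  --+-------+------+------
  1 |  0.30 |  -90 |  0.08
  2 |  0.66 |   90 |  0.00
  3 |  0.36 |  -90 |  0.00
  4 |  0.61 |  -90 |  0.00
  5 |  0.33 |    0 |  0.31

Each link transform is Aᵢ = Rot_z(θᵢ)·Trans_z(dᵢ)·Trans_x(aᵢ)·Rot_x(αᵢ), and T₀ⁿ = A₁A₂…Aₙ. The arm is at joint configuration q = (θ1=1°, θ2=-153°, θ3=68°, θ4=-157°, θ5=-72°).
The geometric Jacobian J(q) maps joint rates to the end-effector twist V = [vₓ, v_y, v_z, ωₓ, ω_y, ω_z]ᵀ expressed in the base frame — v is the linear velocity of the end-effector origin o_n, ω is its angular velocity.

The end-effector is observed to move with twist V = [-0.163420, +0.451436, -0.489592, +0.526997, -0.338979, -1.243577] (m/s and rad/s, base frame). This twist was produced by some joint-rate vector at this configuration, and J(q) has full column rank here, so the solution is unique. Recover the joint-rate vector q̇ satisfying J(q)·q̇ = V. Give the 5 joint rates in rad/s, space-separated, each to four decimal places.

o_n = [-0.2257, -0.0479, -0.2842]
J₁: ẑ×o_n = [0.0479, -0.2257, 0.0000], ω = ẑ
J2: z=[-0.0175, 0.9998, 0.0000] o=[0.3000, 0.0052, 0.0800] → [-0.3642, -0.0064, 0.5265, -0.0175, 0.9998, 0.0000]
J3: z=[-0.4539, -0.0079, -0.8910] o=[-0.2880, -0.0050, 0.3796] → [-0.0330, -0.3569, 0.0200, -0.4539, -0.0079, -0.8910]
J4: z=[0.8195, 0.3890, -0.4209] o=[-0.4140, 0.3266, 0.4409] → [-0.4397, 0.5149, -0.3802, 0.8195, 0.3890, -0.4209]
J5: z=[-0.5546, 0.3527, -0.7537] o=[-0.3257, -0.1925, 0.1330] → [-0.0381, -0.3068, -0.1155, -0.5546, 0.3527, -0.7537]
q̇ = J⁺·V = [-0.7460, -0.5060, 0.4710, 0.6990, -0.2870]

-0.7460 -0.5060 0.4710 0.6990 -0.2870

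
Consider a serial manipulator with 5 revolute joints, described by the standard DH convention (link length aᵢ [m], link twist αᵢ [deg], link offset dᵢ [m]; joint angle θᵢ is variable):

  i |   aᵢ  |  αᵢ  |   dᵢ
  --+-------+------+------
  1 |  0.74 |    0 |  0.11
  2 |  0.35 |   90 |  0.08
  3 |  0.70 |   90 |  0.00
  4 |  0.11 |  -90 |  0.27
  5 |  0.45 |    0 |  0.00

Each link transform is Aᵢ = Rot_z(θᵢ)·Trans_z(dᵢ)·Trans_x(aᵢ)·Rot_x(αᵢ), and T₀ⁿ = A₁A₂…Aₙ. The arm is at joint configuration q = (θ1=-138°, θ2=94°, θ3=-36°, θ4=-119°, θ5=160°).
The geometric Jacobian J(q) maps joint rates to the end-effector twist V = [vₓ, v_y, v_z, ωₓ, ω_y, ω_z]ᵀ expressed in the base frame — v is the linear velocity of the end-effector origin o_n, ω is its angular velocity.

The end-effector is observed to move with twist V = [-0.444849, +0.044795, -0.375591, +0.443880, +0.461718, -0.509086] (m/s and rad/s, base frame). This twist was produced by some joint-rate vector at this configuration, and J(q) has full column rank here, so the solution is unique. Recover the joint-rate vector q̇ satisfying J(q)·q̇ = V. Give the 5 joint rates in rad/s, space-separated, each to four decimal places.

o_n = [-0.0417, -1.3664, -0.4045]
J₁: ẑ×o_n = [1.3664, -0.0417, 0.0000], ω = ẑ
J2: z=[0.0000, 0.0000, 1.0000] o=[-0.5499, -0.4952, 0.1100] → [0.8712, 0.5082, -0.0000, 0.0000, 0.0000, 1.0000]
J3: z=[-0.6947, -0.7193, 0.0000] o=[-0.2982, -0.7383, 0.1900] → [0.4277, -0.4130, 0.6208, -0.6947, -0.7193, 0.0000]
J4: z=[-0.4228, 0.4083, -0.8090] o=[0.1092, -1.1317, -0.2214] → [-0.2646, 0.0447, 0.1608, -0.4228, 0.4083, -0.8090]
J5: z=[0.8458, -0.1428, -0.5141] o=[0.0308, -0.9223, -0.4085] → [-0.2289, 0.0339, -0.3860, 0.8458, -0.1428, -0.5141]
q̇ = J⁺·V = [0.1640, -0.3750, -0.5440, 0.2420, 0.1990]

0.1640 -0.3750 -0.5440 0.2420 0.1990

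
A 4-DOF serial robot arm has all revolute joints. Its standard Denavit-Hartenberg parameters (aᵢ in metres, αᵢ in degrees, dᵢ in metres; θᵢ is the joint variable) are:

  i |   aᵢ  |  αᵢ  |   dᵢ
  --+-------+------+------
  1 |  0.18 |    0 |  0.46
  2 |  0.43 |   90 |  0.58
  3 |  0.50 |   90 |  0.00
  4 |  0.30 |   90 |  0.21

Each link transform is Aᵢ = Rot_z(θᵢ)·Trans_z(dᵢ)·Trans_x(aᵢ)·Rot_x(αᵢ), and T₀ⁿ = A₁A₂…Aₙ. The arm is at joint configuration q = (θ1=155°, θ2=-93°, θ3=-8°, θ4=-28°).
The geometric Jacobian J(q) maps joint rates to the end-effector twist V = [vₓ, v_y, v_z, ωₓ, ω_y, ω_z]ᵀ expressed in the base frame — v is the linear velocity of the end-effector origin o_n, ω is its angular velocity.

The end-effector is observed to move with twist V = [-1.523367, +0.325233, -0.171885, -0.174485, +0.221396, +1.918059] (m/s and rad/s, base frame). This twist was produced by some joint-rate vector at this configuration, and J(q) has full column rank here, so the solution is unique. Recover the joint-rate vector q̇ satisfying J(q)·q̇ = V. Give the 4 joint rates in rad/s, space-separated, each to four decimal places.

0.4270 0.6830 -0.2580 -0.8160

o_n = [0.2563, 1.1648, 0.7256]
J₁: ẑ×o_n = [-1.1648, 0.2563, 0.0000], ω = ẑ
J2: z=[0.0000, 0.0000, 1.0000] o=[-0.1631, 0.0761, 0.4600] → [-1.0888, 0.4194, 0.0000, 0.0000, 0.0000, 1.0000]
J3: z=[0.8829, -0.4695, 0.0000] o=[0.0387, 0.4557, 1.0400] → [0.1476, 0.2776, 0.7282, 0.8829, -0.4695, 0.0000]
J4: z=[-0.0653, -0.1229, -0.9903] o=[0.2712, 0.8929, 0.9704] → [0.2994, -0.0012, -0.0196, -0.0653, -0.1229, -0.9903]
q̇ = J⁺·V = [0.4270, 0.6830, -0.2580, -0.8160]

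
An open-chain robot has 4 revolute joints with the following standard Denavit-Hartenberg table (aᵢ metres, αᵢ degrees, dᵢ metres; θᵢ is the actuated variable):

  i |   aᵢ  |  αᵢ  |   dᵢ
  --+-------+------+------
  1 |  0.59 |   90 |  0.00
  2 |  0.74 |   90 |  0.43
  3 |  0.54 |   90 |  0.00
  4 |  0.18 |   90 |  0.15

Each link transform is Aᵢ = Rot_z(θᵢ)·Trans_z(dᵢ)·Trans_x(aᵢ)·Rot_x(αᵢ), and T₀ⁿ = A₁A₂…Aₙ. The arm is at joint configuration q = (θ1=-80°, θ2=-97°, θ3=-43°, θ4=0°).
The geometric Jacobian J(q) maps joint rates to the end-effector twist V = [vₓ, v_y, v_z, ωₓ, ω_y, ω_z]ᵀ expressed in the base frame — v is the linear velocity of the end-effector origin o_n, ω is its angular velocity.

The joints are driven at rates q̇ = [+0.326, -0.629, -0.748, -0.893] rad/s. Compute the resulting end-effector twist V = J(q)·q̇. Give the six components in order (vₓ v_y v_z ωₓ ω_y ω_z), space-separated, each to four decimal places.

o_n = [0.2460, -0.4117, -1.1556]
J₁: ẑ×o_n = [0.4117, 0.2460, -0.0000], ω = ẑ
J2: z=[-0.9848, -0.1736, 0.0000] o=[0.1025, -0.5810, 0.0000] → [0.2007, -1.1380, -0.1419, -0.9848, -0.1736, 0.0000]
J3: z=[-0.1724, 0.9775, 0.1219] o=[-0.3367, -0.5669, -0.7345] → [-0.4305, -0.0016, -0.5963, -0.1724, 0.9775, 0.1219]
J4: z=[0.7347, 0.0451, 0.6769] o=[0.0177, -0.4555, -1.1265] → [-0.0310, 0.1759, 0.0219, 0.7347, 0.0451, 0.6769]
V = J·q̇ = [0.3577, 0.6401, 0.5157, 0.0923, -0.6622, -0.3696]

0.3577 0.6401 0.5157 0.0923 -0.6622 -0.3696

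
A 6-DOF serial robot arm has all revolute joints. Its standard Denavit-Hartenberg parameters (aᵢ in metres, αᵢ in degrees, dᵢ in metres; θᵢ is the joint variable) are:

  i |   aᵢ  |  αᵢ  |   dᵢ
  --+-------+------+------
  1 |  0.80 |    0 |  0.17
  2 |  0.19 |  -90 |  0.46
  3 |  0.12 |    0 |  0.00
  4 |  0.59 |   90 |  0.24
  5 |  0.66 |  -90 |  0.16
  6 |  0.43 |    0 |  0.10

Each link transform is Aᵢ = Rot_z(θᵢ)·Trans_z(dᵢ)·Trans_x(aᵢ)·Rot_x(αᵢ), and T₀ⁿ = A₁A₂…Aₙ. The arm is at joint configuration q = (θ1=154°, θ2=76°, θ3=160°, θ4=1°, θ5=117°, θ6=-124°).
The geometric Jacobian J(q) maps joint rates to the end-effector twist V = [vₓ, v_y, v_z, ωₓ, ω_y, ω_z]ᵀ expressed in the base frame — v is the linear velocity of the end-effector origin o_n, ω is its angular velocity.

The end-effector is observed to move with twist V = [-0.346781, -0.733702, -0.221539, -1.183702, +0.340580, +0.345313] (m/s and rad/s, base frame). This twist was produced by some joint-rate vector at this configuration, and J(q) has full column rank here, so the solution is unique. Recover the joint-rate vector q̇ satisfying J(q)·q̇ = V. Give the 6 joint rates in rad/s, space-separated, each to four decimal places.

0.3300 -0.0680 -0.2070 -0.6640 0.0840 0.5610

o_n = [-0.2527, 0.0222, -0.0005]
J₁: ẑ×o_n = [-0.0222, -0.2527, 0.0000], ω = ẑ
J2: z=[0.0000, 0.0000, 1.0000] o=[-0.7190, 0.3507, 0.1700] → [0.3285, 0.4664, -0.0000, 0.0000, 0.0000, 1.0000]
J3: z=[0.7660, -0.6428, 0.0000] o=[-0.8412, 0.2051, 0.6300] → [0.4052, 0.4830, 0.2381, 0.7660, -0.6428, 0.0000]
J4: z=[0.7660, -0.6428, 0.0000] o=[-0.7687, 0.2915, 0.5890] → [0.3789, 0.4515, 0.1254, 0.7660, -0.6428, 0.0000]
J5: z=[-0.2093, -0.2494, -0.9455] o=[-0.2262, 0.5646, 0.3969] → [-0.4138, -0.0582, 0.1069, -0.2093, -0.2494, -0.9455]
J6: z=[-0.8893, -0.3535, 0.2901] o=[0.0086, -0.0703, 0.3431] → [0.0946, -0.3814, -0.1747, -0.8893, -0.3535, 0.2901]
q̇ = J⁺·V = [0.3300, -0.0680, -0.2070, -0.6640, 0.0840, 0.5610]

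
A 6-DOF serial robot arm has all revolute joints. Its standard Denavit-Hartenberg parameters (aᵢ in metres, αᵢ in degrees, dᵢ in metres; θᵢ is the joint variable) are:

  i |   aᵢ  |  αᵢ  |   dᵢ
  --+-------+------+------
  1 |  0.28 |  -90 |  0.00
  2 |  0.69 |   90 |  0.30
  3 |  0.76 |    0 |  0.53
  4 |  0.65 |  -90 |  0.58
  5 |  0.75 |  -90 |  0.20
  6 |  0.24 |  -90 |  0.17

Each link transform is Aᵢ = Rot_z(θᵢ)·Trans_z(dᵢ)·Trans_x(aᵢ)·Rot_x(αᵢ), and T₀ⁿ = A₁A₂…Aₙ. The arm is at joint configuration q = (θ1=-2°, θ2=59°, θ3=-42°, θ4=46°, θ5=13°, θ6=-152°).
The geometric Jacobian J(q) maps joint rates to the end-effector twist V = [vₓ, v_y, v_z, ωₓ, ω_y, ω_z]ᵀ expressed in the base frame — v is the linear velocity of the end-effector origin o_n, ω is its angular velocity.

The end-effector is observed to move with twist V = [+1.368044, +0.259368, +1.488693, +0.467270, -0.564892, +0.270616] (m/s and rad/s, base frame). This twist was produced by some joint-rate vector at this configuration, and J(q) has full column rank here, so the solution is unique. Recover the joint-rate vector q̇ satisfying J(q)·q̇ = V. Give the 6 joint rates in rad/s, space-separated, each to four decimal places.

o_n = [2.2095, 0.1056, -1.6043]
J₁: ẑ×o_n = [-0.1056, 2.2095, 0.0000], ω = ẑ
J2: z=[0.0349, 0.9994, 0.0000] o=[0.2798, -0.0098, 0.0000] → [-1.6033, 0.0560, -1.9244, 0.0349, 0.9994, 0.0000]
J3: z=[0.8566, -0.0299, 0.5150] o=[0.6455, 0.2776, -0.5914] → [0.1189, 1.6731, -0.1006, 0.8566, -0.0299, 0.5150]
J4: z=[0.8566, -0.0299, 0.5150] o=[1.3724, -0.2566, -0.8026] → [-0.1625, 1.1178, 0.3353, 0.8566, -0.0299, 0.5150]
J5: z=[-0.0011, 0.9982, 0.0598] o=[2.2046, -0.2403, -1.0597] → [-0.5643, -0.0003, -0.0052, -0.0011, 0.9982, 0.0598]
J6: z=[-0.9507, 0.0175, -0.3095] o=[2.4369, 0.0022, -1.7595] → [0.0347, 0.2180, -0.0943, -0.9507, 0.0175, -0.3095]
q̇ = J⁺·V = [0.1110, -0.8840, 0.5430, -0.6370, 0.3270, -0.6090]

0.1110 -0.8840 0.5430 -0.6370 0.3270 -0.6090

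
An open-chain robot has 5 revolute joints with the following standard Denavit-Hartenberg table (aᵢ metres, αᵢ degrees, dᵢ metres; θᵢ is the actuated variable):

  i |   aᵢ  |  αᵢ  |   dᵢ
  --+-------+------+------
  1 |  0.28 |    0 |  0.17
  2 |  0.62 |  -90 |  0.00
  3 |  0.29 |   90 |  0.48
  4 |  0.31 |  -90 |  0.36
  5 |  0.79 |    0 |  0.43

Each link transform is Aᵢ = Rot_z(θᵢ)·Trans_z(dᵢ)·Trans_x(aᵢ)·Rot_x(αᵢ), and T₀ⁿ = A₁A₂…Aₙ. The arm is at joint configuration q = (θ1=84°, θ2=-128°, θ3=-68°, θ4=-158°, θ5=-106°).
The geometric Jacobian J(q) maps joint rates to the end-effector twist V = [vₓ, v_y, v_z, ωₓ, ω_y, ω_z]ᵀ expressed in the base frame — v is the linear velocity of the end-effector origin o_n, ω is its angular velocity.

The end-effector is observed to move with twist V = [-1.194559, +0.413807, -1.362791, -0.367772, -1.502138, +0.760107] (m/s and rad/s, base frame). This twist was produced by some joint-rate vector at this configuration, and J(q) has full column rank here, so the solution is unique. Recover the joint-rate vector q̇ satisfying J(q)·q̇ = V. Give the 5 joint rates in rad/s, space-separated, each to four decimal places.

o_n = [-0.1404, 0.5073, 0.9283]
J₁: ẑ×o_n = [-0.5073, -0.1404, 0.0000], ω = ẑ
J2: z=[0.0000, 0.0000, 1.0000] o=[0.0293, 0.2785, 0.1700] → [-0.2288, -0.1696, 0.0000, 0.0000, 0.0000, 1.0000]
J3: z=[0.6947, 0.7193, 0.0000] o=[0.4753, -0.1522, 0.1700] → [0.5455, -0.5267, 0.9009, 0.6947, 0.7193, 0.0000]
J4: z=[-0.6670, 0.6441, 0.3746] o=[0.8868, 0.1176, 0.4389] → [0.1692, -0.0584, 0.4017, -0.6670, 0.6441, 0.3746]
J5: z=[-0.5431, -0.7644, 0.3473] o=[0.4886, 0.3407, 0.3072] → [-0.5326, 0.1188, -0.5713, -0.5431, -0.7644, 0.3473]
q̇ = J⁺·V = [0.4590, 0.3940, -0.8270, -0.7570, 0.5490]

0.4590 0.3940 -0.8270 -0.7570 0.5490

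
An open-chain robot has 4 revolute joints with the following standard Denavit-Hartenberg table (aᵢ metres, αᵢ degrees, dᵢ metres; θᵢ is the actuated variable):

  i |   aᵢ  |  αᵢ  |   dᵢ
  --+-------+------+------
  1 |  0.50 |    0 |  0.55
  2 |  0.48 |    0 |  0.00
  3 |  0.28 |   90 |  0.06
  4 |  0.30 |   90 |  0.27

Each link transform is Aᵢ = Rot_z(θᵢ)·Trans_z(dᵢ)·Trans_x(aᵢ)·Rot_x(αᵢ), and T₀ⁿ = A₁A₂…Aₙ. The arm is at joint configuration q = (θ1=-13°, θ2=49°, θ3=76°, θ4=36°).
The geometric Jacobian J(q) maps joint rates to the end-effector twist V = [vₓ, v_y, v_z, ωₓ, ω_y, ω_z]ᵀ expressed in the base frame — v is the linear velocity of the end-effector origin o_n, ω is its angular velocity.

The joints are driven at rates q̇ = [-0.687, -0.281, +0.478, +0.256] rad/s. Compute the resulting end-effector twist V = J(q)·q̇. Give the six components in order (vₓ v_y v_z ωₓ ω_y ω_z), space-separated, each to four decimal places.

0.4998 -0.7792 0.0621 0.2374 0.0959 -0.4900

o_n = [0.9300, 0.7554, 0.7863]
J₁: ẑ×o_n = [-0.7554, 0.9300, 0.0000], ω = ẑ
J2: z=[0.0000, 0.0000, 1.0000] o=[0.4872, -0.1125, 0.5500] → [-0.8679, 0.4429, 0.0000, 0.0000, 0.0000, 1.0000]
J3: z=[0.0000, 0.0000, 1.0000] o=[0.8755, 0.1697, 0.5500] → [-0.5858, 0.0545, 0.0000, 0.0000, 0.0000, 1.0000]
J4: z=[0.9272, 0.3746, 0.0000] o=[0.7706, 0.4293, 0.6100] → [0.0661, -0.1635, 0.2427, 0.9272, 0.3746, 0.0000]
V = J·q̇ = [0.4998, -0.7792, 0.0621, 0.2374, 0.0959, -0.4900]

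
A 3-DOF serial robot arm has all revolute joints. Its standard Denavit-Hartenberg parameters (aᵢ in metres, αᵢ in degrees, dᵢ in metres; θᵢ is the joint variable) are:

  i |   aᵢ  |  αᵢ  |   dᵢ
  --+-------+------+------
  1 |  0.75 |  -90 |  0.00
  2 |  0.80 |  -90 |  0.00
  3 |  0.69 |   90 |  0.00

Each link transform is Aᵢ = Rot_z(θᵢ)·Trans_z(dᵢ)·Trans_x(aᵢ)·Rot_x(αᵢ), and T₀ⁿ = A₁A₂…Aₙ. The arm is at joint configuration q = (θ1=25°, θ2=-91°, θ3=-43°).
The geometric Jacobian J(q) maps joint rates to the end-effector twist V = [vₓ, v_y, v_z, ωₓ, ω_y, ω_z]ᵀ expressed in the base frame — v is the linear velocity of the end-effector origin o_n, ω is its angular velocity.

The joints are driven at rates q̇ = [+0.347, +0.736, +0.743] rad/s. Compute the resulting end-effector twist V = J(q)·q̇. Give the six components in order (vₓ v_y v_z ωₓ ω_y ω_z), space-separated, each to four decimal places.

0.7684 0.2230 0.3663 0.3622 0.9810 0.3600

o_n = [0.4602, 0.7338, 1.3044]
J₁: ẑ×o_n = [-0.7338, 0.4602, 0.0000], ω = ẑ
J2: z=[-0.4226, 0.9063, 0.0000] o=[0.6797, 0.3170, 0.0000] → [1.1822, 0.5513, 0.0228, -0.4226, 0.9063, 0.0000]
J3: z=[0.9062, 0.4226, 0.0175] o=[0.6671, 0.3111, 0.7999] → [0.2058, -0.4608, 0.4705, 0.9062, 0.4226, 0.0175]
V = J·q̇ = [0.7684, 0.2230, 0.3663, 0.3622, 0.9810, 0.3600]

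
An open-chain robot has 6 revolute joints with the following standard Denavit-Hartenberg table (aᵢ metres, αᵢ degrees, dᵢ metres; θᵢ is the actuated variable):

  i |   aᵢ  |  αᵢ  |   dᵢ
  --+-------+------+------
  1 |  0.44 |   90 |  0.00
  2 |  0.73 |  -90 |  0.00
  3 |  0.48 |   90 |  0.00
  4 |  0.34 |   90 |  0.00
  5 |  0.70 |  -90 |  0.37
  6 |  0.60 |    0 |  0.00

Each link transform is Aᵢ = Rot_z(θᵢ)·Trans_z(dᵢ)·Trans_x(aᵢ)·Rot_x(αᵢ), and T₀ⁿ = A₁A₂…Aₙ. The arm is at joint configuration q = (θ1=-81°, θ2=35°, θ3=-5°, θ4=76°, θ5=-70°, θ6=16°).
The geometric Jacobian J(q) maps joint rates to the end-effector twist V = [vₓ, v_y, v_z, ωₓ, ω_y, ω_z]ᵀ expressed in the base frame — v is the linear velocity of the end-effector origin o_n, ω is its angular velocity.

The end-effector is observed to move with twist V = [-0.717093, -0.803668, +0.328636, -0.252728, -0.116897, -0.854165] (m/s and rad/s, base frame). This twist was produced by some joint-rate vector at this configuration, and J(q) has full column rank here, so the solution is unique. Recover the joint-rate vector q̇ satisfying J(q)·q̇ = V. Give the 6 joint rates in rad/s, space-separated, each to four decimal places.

-0.0650 0.2470 -0.9560 -0.0050 -0.4400 0.1750

o_n = [1.3291, -1.2341, 1.5505]
J₁: ẑ×o_n = [1.2341, 1.3291, -0.0000], ω = ẑ
J2: z=[-0.9877, -0.1564, 0.0000] o=[0.0688, -0.4346, 0.0000] → [-0.2426, 1.5314, 0.9868, -0.9877, -0.1564, 0.0000]
J3: z=[-0.0897, 0.5665, 0.8192] o=[0.1624, -1.0252, 0.4187] → [0.8123, 1.0573, -0.6422, -0.0897, 0.5665, 0.8192]
J4: z=[-0.9951, -0.0853, -0.0500] o=[0.1823, -1.4186, 0.6930] → [-0.0639, 0.7960, -0.0858, -0.9951, -0.0853, -0.0500]
J5: z=[0.0620, -0.9323, 0.3563] o=[0.1561, -1.2991, 1.0102] → [-0.5269, 0.3843, 1.0976, 0.0620, -0.9323, 0.3563]
J6: z=[-0.4127, 0.3010, 0.8597] o=[0.8152, -1.5038, 1.3983] → [-0.1861, 0.5046, -0.2660, -0.4127, 0.3010, 0.8597]
q̇ = J⁺·V = [-0.0650, 0.2470, -0.9560, -0.0050, -0.4400, 0.1750]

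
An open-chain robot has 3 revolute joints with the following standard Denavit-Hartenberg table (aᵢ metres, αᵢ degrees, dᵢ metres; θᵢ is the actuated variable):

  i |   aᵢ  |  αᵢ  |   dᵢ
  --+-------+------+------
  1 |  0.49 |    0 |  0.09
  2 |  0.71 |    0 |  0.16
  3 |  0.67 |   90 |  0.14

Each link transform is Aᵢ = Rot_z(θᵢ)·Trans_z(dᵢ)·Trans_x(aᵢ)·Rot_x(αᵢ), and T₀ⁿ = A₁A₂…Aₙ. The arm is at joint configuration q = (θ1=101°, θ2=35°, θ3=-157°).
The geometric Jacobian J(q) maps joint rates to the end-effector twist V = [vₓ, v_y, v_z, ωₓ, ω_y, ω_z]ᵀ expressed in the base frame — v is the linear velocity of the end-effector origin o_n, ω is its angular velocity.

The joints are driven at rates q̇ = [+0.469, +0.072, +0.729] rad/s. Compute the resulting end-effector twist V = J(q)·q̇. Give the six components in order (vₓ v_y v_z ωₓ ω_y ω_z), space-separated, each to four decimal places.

-0.1875 0.4742 0.0000 0.0000 0.0000 1.2700

o_n = [0.0213, 0.7341, 0.3900]
J₁: ẑ×o_n = [-0.7341, 0.0213, 0.0000], ω = ẑ
J2: z=[0.0000, 0.0000, 1.0000] o=[-0.0935, 0.4810, 0.0900] → [-0.2531, 0.1148, 0.0000, 0.0000, 0.0000, 1.0000]
J3: z=[0.0000, 0.0000, 1.0000] o=[-0.6042, 0.9742, 0.2500] → [0.2401, 0.6255, -0.0000, 0.0000, 0.0000, 1.0000]
V = J·q̇ = [-0.1875, 0.4742, 0.0000, 0.0000, 0.0000, 1.2700]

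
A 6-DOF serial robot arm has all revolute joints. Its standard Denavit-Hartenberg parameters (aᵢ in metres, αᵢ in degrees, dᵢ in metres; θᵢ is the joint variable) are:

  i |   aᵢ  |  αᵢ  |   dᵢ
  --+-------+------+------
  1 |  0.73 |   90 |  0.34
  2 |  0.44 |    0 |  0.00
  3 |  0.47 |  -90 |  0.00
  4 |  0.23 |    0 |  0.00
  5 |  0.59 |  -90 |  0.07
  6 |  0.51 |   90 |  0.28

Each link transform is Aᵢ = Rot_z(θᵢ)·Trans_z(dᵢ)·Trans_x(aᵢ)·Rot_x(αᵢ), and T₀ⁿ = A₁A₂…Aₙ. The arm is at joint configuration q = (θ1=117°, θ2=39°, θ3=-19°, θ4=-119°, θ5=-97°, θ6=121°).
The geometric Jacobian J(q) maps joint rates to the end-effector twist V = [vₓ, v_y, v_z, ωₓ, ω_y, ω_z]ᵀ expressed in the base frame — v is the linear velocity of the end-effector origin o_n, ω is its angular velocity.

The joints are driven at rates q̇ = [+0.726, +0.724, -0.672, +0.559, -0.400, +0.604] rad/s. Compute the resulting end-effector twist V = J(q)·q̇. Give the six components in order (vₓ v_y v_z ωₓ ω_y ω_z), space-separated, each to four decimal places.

-0.5889 -0.0231 0.5131 0.6579 -0.1003 0.7540

o_n = [-0.3038, 1.1145, 0.2476]
J₁: ẑ×o_n = [-1.1145, -0.3038, 0.0000], ω = ẑ
J2: z=[0.8910, 0.4540, 0.0000] o=[-0.3314, 0.6504, 0.3400] → [-0.0419, 0.0823, 0.4009, 0.8910, 0.4540, 0.0000]
J3: z=[0.8910, 0.4540, 0.0000] o=[-0.4867, 0.9551, 0.6169] → [-0.1676, 0.3290, 0.0589, 0.8910, 0.4540, 0.0000]
J4: z=[0.1553, -0.3047, 0.9397] o=[-0.6872, 1.3486, 0.7777] → [0.3816, 0.4426, 0.0805, 0.1553, -0.3047, 0.9397]
J5: z=[0.1553, -0.3047, 0.9397] o=[-0.4604, 1.3466, 0.7395] → [0.3680, 0.2235, 0.0117, 0.1553, -0.3047, 0.9397]
J6: z=[0.9716, -0.1249, -0.2010] o=[-0.5548, 0.7682, 0.6420] → [0.1189, 0.3327, 0.3678, 0.9716, -0.1249, -0.2010]
V = J·q̇ = [-0.5889, -0.0231, 0.5131, 0.6579, -0.1003, 0.7540]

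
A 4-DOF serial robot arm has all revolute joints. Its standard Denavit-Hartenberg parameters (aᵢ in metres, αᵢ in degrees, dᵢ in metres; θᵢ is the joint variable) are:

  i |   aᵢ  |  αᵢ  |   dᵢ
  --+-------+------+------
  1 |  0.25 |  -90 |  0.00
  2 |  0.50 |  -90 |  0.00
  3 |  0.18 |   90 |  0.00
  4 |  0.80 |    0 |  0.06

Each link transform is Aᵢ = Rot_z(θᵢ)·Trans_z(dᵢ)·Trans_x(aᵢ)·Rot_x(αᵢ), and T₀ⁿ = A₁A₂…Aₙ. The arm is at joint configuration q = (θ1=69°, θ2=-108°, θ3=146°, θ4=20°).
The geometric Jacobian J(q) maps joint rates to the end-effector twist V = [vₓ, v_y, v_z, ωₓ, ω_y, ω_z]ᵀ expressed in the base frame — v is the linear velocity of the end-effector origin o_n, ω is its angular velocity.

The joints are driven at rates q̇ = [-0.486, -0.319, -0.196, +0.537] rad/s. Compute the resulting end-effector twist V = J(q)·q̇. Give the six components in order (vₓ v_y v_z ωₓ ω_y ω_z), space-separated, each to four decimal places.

0.3521 -0.0496 0.4536 0.6134 -0.5345 -0.2610

o_n = [0.7422, 0.3407, -0.1427]
J₁: ẑ×o_n = [-0.3407, 0.7422, 0.0000], ω = ẑ
J2: z=[-0.9336, 0.3584, 0.0000] o=[0.0896, 0.2334, 0.0000] → [-0.0511, -0.1332, -0.3341, -0.9336, 0.3584, 0.0000]
J3: z=[0.3408, 0.8879, 0.3090] o=[0.0342, 0.0891, 0.4755] → [-0.6266, 0.4295, -0.5428, 0.3408, 0.8879, 0.3090]
J4: z=[0.7120, -0.4584, 0.5318] o=[0.1447, 0.0961, 0.3336] → [0.0883, 0.6569, 0.4480, 0.7120, -0.4584, 0.5318]
V = J·q̇ = [0.3521, -0.0496, 0.4536, 0.6134, -0.5345, -0.2610]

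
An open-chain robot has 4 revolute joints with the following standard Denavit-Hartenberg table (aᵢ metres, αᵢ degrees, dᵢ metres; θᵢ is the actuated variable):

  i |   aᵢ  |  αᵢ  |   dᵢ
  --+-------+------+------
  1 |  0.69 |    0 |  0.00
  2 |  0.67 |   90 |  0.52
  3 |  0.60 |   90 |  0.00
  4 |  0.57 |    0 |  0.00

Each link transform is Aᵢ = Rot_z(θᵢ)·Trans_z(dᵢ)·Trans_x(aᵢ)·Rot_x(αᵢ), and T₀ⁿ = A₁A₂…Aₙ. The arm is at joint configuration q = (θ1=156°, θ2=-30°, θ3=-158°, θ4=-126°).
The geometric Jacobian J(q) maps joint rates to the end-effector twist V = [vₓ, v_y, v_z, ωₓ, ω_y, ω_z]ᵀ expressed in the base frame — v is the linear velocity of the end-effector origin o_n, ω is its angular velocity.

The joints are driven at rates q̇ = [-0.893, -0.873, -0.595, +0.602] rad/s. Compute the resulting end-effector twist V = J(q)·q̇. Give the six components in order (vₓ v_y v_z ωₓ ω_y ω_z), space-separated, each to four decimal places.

0.4010 1.2876 0.0422 -0.3488 -0.5322 -1.2078

o_n = [-1.2528, 0.3529, 0.4207]
J₁: ẑ×o_n = [-0.3529, -1.2528, 0.0000], ω = ẑ
J2: z=[0.0000, 0.0000, 1.0000] o=[-0.6303, 0.2806, 0.0000] → [-0.0722, -0.6225, 0.0000, 0.0000, 0.0000, 1.0000]
J3: z=[0.8090, 0.5878, 0.0000] o=[-1.0242, 0.8227, 0.5200] → [-0.0583, 0.0803, -0.2457, 0.8090, 0.5878, 0.0000]
J4: z=[0.2202, -0.3031, 0.9272] o=[-0.6972, 0.3726, 0.2952] → [-0.0197, -0.5428, -0.1727, 0.2202, -0.3031, 0.9272]
V = J·q̇ = [0.4010, 1.2876, 0.0422, -0.3488, -0.5322, -1.2078]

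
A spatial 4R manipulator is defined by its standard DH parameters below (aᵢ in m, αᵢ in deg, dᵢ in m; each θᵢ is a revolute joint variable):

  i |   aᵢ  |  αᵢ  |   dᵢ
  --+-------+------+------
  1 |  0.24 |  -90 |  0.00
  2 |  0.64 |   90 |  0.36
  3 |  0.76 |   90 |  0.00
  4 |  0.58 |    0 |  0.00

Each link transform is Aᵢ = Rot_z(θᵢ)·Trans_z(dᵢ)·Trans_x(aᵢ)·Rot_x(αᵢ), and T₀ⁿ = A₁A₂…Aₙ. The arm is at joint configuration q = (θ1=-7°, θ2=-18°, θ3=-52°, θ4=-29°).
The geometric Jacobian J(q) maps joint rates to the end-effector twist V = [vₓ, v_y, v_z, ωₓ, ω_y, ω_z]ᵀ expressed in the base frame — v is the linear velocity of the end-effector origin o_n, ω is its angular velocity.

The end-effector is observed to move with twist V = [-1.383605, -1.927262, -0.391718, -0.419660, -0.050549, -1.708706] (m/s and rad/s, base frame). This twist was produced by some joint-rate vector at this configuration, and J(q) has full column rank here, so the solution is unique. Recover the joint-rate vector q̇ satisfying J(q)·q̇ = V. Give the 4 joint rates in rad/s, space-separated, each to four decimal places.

-0.7710 0.4300 -0.7650 0.8630

o_n = [1.5873, -0.8383, 0.1714]
J₁: ẑ×o_n = [0.8383, 1.5873, -0.0000], ω = ẑ
J2: z=[0.1219, 0.9925, 0.0000] o=[0.2382, -0.0292, 0.0000] → [0.1702, -0.0209, -1.4376, 0.1219, 0.9925, 0.0000]
J3: z=[-0.3067, 0.0377, 0.9511] o=[0.8862, 0.2539, 0.1978] → [1.0378, 0.6587, 0.3086, -0.3067, 0.0377, 0.9511]
J4: z=[-0.8189, -0.5197, -0.2435] o=[1.2549, -0.3948, 0.3424] → [-0.0192, -0.2209, 0.5359, -0.8189, -0.5197, -0.2435]
q̇ = J⁺·V = [-0.7710, 0.4300, -0.7650, 0.8630]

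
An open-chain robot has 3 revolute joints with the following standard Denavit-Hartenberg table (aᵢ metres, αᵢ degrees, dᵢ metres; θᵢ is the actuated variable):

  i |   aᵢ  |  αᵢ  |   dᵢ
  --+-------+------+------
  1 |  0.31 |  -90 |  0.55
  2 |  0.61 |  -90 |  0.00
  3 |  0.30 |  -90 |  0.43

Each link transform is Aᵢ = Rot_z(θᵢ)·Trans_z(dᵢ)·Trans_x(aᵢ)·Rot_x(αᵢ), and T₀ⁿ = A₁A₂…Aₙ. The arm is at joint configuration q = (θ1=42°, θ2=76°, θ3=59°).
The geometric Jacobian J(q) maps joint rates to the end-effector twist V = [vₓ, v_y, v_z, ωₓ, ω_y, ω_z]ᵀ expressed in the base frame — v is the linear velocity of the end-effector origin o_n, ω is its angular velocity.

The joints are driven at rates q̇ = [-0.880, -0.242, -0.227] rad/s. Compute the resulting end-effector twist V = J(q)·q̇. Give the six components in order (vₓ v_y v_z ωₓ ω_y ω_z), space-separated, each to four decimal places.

0.0167 -0.0298 -0.1128 0.3256 -0.0325 -0.8251

o_n = [0.2298, -0.1391, -0.2958]
J₁: ẑ×o_n = [0.1391, 0.2298, -0.0000], ω = ẑ
J2: z=[-0.6691, 0.7431, 0.0000] o=[0.2304, 0.2074, 0.5500] → [-0.6286, -0.5660, 0.2323, -0.6691, 0.7431, 0.0000]
J3: z=[-0.7211, -0.6493, -0.2419] o=[0.3400, 0.3062, -0.0419] → [0.0572, -0.1565, 0.2495, -0.7211, -0.6493, -0.2419]
V = J·q̇ = [0.0167, -0.0298, -0.1128, 0.3256, -0.0325, -0.8251]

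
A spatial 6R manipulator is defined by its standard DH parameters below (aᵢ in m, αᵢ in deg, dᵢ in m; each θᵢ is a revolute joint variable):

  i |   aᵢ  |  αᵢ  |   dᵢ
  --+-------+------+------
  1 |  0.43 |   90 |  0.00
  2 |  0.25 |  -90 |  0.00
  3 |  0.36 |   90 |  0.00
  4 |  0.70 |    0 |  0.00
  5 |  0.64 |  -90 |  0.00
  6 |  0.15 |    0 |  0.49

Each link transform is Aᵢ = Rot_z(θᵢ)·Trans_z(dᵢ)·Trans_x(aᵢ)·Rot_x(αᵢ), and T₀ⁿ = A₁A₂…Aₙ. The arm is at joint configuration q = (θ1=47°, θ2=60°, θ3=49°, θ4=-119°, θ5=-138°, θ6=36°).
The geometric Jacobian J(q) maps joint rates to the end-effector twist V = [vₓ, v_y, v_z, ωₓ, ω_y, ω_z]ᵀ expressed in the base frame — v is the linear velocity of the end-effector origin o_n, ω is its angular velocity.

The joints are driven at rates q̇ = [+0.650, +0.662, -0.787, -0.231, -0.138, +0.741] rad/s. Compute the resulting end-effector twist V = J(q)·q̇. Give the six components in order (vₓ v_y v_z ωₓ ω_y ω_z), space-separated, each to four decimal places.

o_n = [0.5082, -0.0652, -0.1883]
J₁: ẑ×o_n = [0.0652, 0.5082, -0.0000], ω = ẑ
J2: z=[0.7314, -0.6820, 0.0000] o=[0.2933, 0.3145, 0.0000] → [0.1284, 0.1377, -0.1311, 0.7314, -0.6820, 0.0000]
J3: z=[-0.5906, -0.6334, 0.5000] o=[0.3785, 0.4059, 0.2165] → [0.4919, -0.1742, 0.3604, -0.5906, -0.6334, 0.5000]
J4: z=[0.7372, -0.1715, 0.6536] o=[0.2603, 0.6776, 0.4210] → [0.5899, 0.6112, -0.5050, 0.7372, -0.1715, 0.6536]
J5: z=[0.7372, -0.1715, 0.6536] o=[0.7333, 0.8092, -0.0779] → [0.5905, -0.0658, -0.6832, 0.7372, -0.1715, 0.6536]
J6: z=[0.4527, -0.5928, -0.6661] o=[0.4123, 0.3056, 0.1521] → [-0.0452, 0.0902, -0.1110, 0.4527, -0.5928, -0.6661]
V = J·q̇ = [-0.5110, 0.4933, -0.2417, 1.0124, -0.3290, -0.4782]

-0.5110 0.4933 -0.2417 1.0124 -0.3290 -0.4782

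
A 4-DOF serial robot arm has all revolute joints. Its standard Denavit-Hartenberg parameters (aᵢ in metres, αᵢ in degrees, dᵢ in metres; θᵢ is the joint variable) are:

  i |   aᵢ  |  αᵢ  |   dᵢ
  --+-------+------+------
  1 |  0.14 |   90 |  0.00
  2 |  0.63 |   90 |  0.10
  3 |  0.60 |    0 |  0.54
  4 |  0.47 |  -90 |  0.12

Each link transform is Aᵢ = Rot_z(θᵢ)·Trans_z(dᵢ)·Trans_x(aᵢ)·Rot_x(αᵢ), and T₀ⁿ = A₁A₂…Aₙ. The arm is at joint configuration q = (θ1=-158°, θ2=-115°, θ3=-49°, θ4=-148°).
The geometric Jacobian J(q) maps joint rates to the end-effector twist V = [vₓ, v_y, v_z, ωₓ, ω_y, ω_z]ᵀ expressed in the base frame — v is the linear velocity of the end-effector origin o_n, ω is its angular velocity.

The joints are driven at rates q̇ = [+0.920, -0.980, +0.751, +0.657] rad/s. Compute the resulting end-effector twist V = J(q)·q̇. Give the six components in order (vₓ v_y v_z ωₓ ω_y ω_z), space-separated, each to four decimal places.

0.3454 0.4712 0.6911 1.5503 -0.4306 1.5150

o_n = [0.7305, 0.0628, -0.2414]
J₁: ẑ×o_n = [-0.0628, 0.7305, 0.0000], ω = ẑ
J2: z=[-0.3746, 0.9272, 0.0000] o=[-0.1298, -0.0524, 0.0000] → [-0.2239, -0.0904, -0.8408, -0.3746, 0.9272, 0.0000]
J3: z=[0.8403, 0.3395, 0.4226] o=[0.0796, 0.1400, -0.5710] → [0.1445, -0.0018, -0.2859, 0.8403, 0.3395, 0.4226]
J4: z=[0.8403, 0.3395, 0.4226] o=[0.8572, -0.0342, -0.6995] → [0.1145, -0.4385, 0.1245, 0.8403, 0.3395, 0.4226]
V = J·q̇ = [0.3454, 0.4712, 0.6911, 1.5503, -0.4306, 1.5150]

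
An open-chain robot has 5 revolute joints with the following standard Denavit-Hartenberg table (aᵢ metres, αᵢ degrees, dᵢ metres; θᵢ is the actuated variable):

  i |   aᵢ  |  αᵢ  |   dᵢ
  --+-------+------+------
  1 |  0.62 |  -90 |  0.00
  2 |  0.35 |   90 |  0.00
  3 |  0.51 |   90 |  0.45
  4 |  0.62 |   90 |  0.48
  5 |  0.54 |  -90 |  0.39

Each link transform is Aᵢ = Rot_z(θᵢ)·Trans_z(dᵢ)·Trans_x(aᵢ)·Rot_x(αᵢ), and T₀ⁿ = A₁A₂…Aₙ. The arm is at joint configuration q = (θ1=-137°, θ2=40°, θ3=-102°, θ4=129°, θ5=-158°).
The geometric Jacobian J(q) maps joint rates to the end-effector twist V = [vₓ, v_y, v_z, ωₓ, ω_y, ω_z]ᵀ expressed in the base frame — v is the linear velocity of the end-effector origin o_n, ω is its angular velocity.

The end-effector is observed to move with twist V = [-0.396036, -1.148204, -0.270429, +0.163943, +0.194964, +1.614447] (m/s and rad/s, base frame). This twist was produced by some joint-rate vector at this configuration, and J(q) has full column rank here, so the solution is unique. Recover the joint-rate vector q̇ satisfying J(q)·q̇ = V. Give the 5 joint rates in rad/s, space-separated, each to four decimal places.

0.4070 0.2080 0.4100 0.8990 0.5600

o_n = [-1.2348, -0.2434, 0.6520]
J₁: ẑ×o_n = [0.2434, -1.2348, 0.0000], ω = ẑ
J2: z=[0.6820, -0.7314, 0.0000] o=[-0.4534, -0.4228, 0.0000] → [-0.4769, -0.4447, -0.4491, 0.6820, -0.7314, 0.0000]
J3: z=[-0.4701, -0.4384, 0.7660] o=[-0.6495, -0.6057, -0.2250] → [-0.6620, -0.0361, -0.4269, -0.4701, -0.4384, 0.7660]
J4: z=[0.6898, 0.3590, 0.6287] o=[-1.1419, -0.3827, 0.1879] → [0.0790, -0.3786, 0.1295, 0.6898, 0.3590, 0.6287]
J5: z=[-0.7238, 0.3645, 0.5859] o=[-0.8225, -0.7432, 0.8067] → [-0.3492, -0.3535, -0.2114, -0.7238, 0.3645, 0.5859]
q̇ = J⁺·V = [0.4070, 0.2080, 0.4100, 0.8990, 0.5600]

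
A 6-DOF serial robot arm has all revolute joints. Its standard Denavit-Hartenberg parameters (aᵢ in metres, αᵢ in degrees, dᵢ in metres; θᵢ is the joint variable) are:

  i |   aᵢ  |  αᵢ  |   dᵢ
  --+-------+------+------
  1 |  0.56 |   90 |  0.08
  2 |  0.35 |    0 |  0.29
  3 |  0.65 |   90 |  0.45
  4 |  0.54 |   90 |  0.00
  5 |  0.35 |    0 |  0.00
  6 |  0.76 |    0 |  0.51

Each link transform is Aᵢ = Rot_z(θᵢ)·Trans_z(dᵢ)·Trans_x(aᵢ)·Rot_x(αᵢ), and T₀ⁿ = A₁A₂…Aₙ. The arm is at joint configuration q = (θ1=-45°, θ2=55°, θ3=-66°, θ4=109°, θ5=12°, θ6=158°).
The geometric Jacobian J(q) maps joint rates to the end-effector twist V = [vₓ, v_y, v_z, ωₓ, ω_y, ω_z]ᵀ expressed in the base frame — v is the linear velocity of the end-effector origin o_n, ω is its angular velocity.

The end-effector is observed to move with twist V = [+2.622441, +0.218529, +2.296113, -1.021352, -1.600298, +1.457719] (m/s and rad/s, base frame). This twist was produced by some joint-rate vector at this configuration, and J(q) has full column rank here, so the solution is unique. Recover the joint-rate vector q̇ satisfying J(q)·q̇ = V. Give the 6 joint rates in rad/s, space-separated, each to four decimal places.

o_n = [0.5357, -1.9961, -0.0420]
J₁: ẑ×o_n = [1.9961, 0.5357, -0.0000], ω = ẑ
J2: z=[-0.7071, -0.7071, 0.0000] o=[0.3960, -0.3960, 0.0800] → [0.0863, -0.0863, 1.2303, -0.7071, -0.7071, 0.0000]
J3: z=[-0.7071, -0.7071, 0.0000] o=[0.3329, -0.7430, 0.3667] → [0.2890, -0.2890, 1.0296, -0.7071, -0.7071, 0.0000]
J4: z=[-0.1349, 0.1349, -0.9816] o=[0.4658, -1.5124, 0.2427] → [-0.5133, -0.1070, 0.0558, -0.1349, 0.1349, -0.9816]
J5: z=[0.4261, -0.8865, -0.1804] o=[-0.0172, -1.7514, 0.2762] → [0.2379, 0.0358, 0.3859, 0.4261, -0.8865, -0.1804]
J6: z=[0.4261, -0.8865, -0.1804] o=[-0.3333, -1.8931, 0.2261] → [0.2190, -0.0426, 0.7265, 0.4261, -0.8865, -0.1804]
q̇ = J⁺·V = [0.9770, 0.8910, 0.8560, -0.5500, -0.3260, 0.6540]

0.9770 0.8910 0.8560 -0.5500 -0.3260 0.6540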